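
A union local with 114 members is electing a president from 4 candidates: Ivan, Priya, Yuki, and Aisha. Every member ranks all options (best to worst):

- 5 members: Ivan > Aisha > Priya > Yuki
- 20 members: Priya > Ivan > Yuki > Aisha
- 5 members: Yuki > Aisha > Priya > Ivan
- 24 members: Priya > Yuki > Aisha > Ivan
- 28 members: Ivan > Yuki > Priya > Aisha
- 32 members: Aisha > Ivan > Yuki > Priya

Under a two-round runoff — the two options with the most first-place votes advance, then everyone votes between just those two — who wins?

Round 1 first-place votes: Ivan 33, Priya 44, Yuki 5, Aisha 32.
Priya and Ivan advance.
Runoff: Priya is preferred to Ivan by 49 voters; Ivan by 65.
Ivan wins the runoff.

Ivan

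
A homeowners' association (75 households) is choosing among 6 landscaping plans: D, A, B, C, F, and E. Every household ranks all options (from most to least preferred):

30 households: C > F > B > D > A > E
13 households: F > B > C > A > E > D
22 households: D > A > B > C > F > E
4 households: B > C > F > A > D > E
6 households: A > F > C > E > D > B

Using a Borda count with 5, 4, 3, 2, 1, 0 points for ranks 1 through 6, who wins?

D: 30·2 + 13·0 + 22·5 + 4·1 + 6·1 = 180
A: 30·1 + 13·2 + 22·4 + 4·2 + 6·5 = 182
B: 30·3 + 13·4 + 22·3 + 4·5 + 6·0 = 228
C: 30·5 + 13·3 + 22·2 + 4·4 + 6·3 = 267
F: 30·4 + 13·5 + 22·1 + 4·3 + 6·4 = 243
E: 30·0 + 13·1 + 22·0 + 4·0 + 6·2 = 25
C has the highest Borda score (267).

C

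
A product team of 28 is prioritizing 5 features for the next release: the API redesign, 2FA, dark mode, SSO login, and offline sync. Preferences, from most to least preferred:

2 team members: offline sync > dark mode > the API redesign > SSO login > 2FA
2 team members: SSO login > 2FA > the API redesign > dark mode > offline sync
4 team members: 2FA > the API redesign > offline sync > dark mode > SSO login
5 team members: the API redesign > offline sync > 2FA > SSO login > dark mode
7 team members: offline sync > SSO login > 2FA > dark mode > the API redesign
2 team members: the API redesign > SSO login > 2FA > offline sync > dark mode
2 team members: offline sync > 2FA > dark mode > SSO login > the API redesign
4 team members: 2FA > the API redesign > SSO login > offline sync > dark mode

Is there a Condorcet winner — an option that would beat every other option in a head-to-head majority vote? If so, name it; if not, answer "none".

none

Checking pairwise contests:
2FA beats the API redesign 19–9.
offline sync beats 2FA 16–12.
the API redesign beats dark mode 17–11.
the API redesign beats SSO login 17–11.
the API redesign beats offline sync 17–11.
Every option loses at least one head-to-head, so there is no Condorcet winner.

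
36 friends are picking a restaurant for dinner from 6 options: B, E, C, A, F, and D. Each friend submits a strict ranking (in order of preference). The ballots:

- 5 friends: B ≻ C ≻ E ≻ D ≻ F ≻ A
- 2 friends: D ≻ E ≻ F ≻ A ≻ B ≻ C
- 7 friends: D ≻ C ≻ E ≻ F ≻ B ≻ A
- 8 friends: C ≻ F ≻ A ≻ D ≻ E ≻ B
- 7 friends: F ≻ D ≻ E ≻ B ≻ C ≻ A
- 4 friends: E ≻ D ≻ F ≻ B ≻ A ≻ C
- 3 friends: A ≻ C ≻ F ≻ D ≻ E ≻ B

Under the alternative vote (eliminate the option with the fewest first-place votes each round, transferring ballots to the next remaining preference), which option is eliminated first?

A

Round 1: B 5, E 4, C 8, A 3, F 7, D 9. Eliminate A.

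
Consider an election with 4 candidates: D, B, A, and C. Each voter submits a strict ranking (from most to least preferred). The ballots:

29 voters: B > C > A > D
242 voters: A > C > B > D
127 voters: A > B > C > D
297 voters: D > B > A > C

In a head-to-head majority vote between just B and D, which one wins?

Voters preferring B to D: 398; preferring D to B: 297.
B wins the head-to-head.

B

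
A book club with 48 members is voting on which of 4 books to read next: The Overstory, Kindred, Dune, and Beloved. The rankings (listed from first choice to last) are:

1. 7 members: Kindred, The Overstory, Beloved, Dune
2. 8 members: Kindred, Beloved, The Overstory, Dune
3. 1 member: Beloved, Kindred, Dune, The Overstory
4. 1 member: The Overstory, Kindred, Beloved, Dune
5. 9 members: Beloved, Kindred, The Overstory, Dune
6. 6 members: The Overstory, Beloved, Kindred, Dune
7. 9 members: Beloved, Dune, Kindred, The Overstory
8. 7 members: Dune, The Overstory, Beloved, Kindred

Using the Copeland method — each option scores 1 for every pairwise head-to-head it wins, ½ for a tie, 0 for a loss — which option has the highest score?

Beloved

The Overstory: beats Dune; loses to Kindred and Beloved → score 1.
Kindred: beats The Overstory and Dune; loses to Beloved → score 2.
Dune: loses to The Overstory, Kindred, and Beloved → score 0.
Beloved: beats The Overstory, Kindred, and Dune → score 3.
Beloved has the best pairwise record.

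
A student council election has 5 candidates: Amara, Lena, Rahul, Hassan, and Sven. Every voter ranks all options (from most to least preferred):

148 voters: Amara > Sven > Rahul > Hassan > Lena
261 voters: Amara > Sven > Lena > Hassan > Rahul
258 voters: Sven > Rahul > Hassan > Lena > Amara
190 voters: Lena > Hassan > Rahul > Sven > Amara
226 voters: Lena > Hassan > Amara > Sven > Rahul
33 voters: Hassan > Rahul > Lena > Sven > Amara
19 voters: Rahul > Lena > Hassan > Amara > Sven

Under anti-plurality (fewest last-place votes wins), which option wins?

Last-place votes: Amara 481, Lena 148, Rahul 487, Hassan 0, Sven 19.
Hassan is ranked last by the fewest voters, so Hassan wins.

Hassan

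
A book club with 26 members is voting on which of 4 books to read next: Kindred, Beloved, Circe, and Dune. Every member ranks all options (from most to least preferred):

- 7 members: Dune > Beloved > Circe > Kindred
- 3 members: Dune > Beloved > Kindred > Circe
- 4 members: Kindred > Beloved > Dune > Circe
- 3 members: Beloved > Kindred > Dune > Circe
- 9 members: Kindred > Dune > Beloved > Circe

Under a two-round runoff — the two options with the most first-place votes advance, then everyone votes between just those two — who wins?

Round 1 first-place votes: Kindred 13, Beloved 3, Circe 0, Dune 10.
Kindred and Dune advance.
Runoff: Kindred is preferred to Dune by 16 voters; Dune by 10.
Kindred wins the runoff.

Kindred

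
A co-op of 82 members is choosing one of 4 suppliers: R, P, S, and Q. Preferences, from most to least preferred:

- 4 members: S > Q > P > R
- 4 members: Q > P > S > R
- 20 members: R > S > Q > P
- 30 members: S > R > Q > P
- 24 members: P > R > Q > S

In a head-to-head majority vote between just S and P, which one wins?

Voters preferring S to P: 54; preferring P to S: 28.
S wins the head-to-head.

S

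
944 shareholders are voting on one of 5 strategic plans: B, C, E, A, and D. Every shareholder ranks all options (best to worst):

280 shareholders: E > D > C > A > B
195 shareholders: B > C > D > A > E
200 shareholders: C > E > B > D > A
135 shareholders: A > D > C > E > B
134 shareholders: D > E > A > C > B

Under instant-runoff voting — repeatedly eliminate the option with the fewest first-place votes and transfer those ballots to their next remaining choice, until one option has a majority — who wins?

Round 1: B 195, C 200, E 280, A 135, D 134. Eliminate D.
Round 2: B 195, C 200, E 414, A 135. Eliminate A.
Round 3: B 195, C 335, E 414. Eliminate B.
Round 4: C 530, E 414. C has a majority.

C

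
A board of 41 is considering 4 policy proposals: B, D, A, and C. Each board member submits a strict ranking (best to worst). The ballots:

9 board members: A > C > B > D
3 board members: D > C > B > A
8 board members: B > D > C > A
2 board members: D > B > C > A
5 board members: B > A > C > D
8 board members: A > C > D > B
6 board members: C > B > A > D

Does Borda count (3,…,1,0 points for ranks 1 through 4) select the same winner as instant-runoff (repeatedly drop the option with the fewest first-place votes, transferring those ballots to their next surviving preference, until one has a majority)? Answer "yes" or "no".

Borda — scores: B 67, D 39, A 67, C 73. Winner: C.
Instant-runoff — R1 B 13, D 5, A 17, C 6 (D out); R2 B 15, A 17, C 9 (C out); R3 B 24, A 17 (B winner). Winner: B.
The two methods disagree.

no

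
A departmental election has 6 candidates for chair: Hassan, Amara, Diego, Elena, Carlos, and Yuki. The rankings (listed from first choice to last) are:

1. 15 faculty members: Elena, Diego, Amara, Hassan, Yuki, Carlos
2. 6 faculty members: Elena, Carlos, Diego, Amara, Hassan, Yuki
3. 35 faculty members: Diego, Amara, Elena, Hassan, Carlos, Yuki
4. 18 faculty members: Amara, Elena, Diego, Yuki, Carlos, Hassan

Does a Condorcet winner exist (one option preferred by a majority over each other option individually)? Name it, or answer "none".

Checking pairwise contests:
Amara beats Hassan 74–0.
Diego beats Amara 56–18.
Elena beats Diego 39–35.
Amara beats Elena 53–21.
Hassan beats Carlos 50–24.
Hassan beats Yuki 56–18.
Every option loses at least one head-to-head, so there is no Condorcet winner.

none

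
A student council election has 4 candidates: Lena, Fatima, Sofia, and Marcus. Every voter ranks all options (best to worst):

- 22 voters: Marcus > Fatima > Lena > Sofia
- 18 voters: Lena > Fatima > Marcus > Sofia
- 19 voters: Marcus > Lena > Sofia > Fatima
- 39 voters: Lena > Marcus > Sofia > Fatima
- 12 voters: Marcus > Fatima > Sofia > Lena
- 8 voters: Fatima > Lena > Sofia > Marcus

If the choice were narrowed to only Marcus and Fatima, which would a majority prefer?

Voters preferring Marcus to Fatima: 92; preferring Fatima to Marcus: 26.
Marcus wins the head-to-head.

Marcus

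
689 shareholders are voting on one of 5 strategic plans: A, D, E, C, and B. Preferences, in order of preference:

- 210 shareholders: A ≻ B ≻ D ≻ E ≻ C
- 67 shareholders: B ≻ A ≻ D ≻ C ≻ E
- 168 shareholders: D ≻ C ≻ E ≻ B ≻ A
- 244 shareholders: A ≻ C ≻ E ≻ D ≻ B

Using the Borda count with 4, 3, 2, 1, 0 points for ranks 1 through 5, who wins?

A: 210·4 + 67·3 + 168·0 + 244·4 = 2017
D: 210·2 + 67·2 + 168·4 + 244·1 = 1470
E: 210·1 + 67·0 + 168·2 + 244·2 = 1034
C: 210·0 + 67·1 + 168·3 + 244·3 = 1303
B: 210·3 + 67·4 + 168·1 + 244·0 = 1066
A has the highest Borda score (2017).

A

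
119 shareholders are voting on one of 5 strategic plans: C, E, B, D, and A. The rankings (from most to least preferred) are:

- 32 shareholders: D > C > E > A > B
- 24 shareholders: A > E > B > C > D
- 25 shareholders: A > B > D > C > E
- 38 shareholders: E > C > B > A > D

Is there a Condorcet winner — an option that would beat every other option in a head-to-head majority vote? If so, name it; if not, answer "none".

E vs C: 62–57 for E.
E vs B: 94–25 for E.
E vs D: 62–57 for E.
E vs A: 70–49 for E.
E beats every other option head-to-head.

E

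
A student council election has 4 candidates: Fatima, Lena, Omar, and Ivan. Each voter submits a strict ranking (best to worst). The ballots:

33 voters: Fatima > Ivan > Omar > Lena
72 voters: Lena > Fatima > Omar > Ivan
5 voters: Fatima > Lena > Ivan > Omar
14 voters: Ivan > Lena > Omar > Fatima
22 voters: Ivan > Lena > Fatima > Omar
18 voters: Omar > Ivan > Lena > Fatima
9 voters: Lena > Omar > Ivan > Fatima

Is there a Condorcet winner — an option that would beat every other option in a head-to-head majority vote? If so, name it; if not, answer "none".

none

Checking pairwise contests:
Lena beats Fatima 135–38.
Ivan beats Lena 87–86.
Fatima beats Omar 132–41.
Fatima beats Ivan 110–63.
Every option loses at least one head-to-head, so there is no Condorcet winner.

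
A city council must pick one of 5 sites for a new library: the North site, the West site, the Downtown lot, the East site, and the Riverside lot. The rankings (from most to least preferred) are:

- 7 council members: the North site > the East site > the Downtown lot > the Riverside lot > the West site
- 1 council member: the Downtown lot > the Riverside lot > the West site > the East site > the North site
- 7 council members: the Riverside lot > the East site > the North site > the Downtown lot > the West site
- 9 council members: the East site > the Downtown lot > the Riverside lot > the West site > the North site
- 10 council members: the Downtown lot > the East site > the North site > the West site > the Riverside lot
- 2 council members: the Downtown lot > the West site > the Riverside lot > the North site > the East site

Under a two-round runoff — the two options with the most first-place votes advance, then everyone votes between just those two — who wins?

the East site

Round 1 first-place votes: the North site 7, the West site 0, the Downtown lot 13, the East site 9, the Riverside lot 7.
the Downtown lot and the East site advance.
Runoff: the Downtown lot is preferred to the East site by 13 voters; the East site by 23.
the East site wins the runoff.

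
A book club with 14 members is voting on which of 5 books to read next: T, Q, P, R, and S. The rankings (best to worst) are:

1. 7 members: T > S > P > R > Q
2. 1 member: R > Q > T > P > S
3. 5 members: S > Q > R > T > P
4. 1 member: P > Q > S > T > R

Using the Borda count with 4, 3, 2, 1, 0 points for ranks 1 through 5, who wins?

S

T: 7·4 + 1·2 + 5·1 + 1·1 = 36
Q: 7·0 + 1·3 + 5·3 + 1·3 = 21
P: 7·2 + 1·1 + 5·0 + 1·4 = 19
R: 7·1 + 1·4 + 5·2 + 1·0 = 21
S: 7·3 + 1·0 + 5·4 + 1·2 = 43
S has the highest Borda score (43).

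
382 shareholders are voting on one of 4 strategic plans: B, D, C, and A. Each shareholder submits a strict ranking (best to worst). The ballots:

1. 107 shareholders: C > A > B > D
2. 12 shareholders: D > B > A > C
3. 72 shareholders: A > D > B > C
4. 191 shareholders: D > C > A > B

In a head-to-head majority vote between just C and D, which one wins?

Voters preferring C to D: 107; preferring D to C: 275.
D wins the head-to-head.

D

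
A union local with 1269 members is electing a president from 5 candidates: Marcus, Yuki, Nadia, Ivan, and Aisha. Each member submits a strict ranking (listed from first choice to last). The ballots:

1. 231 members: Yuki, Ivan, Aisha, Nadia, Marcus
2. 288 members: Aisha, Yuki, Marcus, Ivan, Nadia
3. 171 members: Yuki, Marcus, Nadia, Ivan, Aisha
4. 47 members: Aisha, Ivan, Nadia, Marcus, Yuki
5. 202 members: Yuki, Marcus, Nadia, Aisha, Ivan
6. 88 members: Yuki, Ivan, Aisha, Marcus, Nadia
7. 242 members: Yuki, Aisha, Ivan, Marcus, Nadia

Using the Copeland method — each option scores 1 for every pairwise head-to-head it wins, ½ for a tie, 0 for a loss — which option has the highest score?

Marcus: beats Nadia and Ivan; loses to Yuki and Aisha → score 2.
Yuki: beats Marcus, Nadia, Ivan, and Aisha → score 4.
Nadia: loses to Marcus, Yuki, Ivan, and Aisha → score 0.
Ivan: beats Nadia; loses to Marcus, Yuki, and Aisha → score 1.
Aisha: beats Marcus, Nadia, and Ivan; loses to Yuki → score 3.
Yuki has the best pairwise record.

Yuki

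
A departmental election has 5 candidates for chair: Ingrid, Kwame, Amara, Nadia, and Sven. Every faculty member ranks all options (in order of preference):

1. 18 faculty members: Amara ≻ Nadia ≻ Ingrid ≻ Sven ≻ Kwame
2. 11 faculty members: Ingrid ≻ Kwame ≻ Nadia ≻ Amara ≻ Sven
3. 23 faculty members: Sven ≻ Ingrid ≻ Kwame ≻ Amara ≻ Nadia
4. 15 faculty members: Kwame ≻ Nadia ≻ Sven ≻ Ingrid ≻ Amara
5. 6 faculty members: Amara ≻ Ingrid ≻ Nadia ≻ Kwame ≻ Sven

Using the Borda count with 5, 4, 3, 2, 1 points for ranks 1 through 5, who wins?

Ingrid

Ingrid: 18·3 + 11·5 + 23·4 + 15·2 + 6·4 = 255
Kwame: 18·1 + 11·4 + 23·3 + 15·5 + 6·2 = 218
Amara: 18·5 + 11·2 + 23·2 + 15·1 + 6·5 = 203
Nadia: 18·4 + 11·3 + 23·1 + 15·4 + 6·3 = 206
Sven: 18·2 + 11·1 + 23·5 + 15·3 + 6·1 = 213
Ingrid has the highest Borda score (255).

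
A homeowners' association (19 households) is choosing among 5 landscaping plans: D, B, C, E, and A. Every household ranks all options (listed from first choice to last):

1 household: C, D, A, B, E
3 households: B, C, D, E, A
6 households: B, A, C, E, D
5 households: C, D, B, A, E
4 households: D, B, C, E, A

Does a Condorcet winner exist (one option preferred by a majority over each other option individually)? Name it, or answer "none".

none

Checking pairwise contests:
C beats D 15–4.
D beats B 10–9.
B beats C 13–6.
D beats E 13–6.
D beats A 13–6.
Every option loses at least one head-to-head, so there is no Condorcet winner.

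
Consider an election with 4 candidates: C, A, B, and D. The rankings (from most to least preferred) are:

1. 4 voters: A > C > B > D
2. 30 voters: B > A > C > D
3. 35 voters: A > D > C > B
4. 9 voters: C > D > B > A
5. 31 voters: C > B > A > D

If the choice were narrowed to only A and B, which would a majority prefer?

B

Voters preferring A to B: 39; preferring B to A: 70.
B wins the head-to-head.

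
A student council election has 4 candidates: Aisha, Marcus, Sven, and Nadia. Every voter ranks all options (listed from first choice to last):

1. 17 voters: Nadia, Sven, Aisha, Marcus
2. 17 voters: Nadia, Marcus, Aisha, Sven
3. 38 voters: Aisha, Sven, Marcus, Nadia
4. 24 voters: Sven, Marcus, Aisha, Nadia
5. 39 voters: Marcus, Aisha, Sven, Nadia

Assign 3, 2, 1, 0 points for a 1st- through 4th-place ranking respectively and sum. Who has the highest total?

Aisha: 17·1 + 17·1 + 38·3 + 24·1 + 39·2 = 250
Marcus: 17·0 + 17·2 + 38·1 + 24·2 + 39·3 = 237
Sven: 17·2 + 17·0 + 38·2 + 24·3 + 39·1 = 221
Nadia: 17·3 + 17·3 + 38·0 + 24·0 + 39·0 = 102
Aisha has the highest Borda score (250).

Aisha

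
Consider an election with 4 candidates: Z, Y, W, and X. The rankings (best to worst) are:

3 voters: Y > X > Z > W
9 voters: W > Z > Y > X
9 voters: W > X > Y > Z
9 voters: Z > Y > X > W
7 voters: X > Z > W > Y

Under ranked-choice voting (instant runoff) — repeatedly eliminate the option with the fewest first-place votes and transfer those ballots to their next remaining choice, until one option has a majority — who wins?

Round 1: Z 9, Y 3, W 18, X 7. Eliminate Y.
Round 2: Z 9, W 18, X 10. Eliminate Z.
Round 3: W 18, X 19. X has a majority.

X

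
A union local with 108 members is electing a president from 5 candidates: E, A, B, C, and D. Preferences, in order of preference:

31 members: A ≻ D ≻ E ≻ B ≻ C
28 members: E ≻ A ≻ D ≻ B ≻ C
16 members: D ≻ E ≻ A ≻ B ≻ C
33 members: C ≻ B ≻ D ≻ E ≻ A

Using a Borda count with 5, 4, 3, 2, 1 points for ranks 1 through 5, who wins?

E: 31·3 + 28·5 + 16·4 + 33·2 = 363
A: 31·5 + 28·4 + 16·3 + 33·1 = 348
B: 31·2 + 28·2 + 16·2 + 33·4 = 282
C: 31·1 + 28·1 + 16·1 + 33·5 = 240
D: 31·4 + 28·3 + 16·5 + 33·3 = 387
D has the highest Borda score (387).

D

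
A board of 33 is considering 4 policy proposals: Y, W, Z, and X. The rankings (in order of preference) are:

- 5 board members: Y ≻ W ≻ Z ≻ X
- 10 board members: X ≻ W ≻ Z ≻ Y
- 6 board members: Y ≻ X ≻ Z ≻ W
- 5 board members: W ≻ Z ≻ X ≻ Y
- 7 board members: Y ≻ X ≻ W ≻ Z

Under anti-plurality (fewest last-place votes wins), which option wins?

Last-place votes: Y 15, W 6, Z 7, X 5.
X is ranked last by the fewest voters, so X wins.

X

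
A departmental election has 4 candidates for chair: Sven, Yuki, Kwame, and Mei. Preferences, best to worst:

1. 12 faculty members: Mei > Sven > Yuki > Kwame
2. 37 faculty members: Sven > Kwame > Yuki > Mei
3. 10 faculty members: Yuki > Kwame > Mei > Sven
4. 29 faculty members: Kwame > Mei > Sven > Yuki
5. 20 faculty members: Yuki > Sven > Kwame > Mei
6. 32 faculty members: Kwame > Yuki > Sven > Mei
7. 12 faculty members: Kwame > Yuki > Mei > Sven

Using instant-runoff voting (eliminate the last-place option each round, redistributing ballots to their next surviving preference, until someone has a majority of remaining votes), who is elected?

Round 1: Sven 37, Yuki 30, Kwame 73, Mei 12. Eliminate Mei.
Round 2: Sven 49, Yuki 30, Kwame 73. Eliminate Yuki.
Round 3: Sven 69, Kwame 83. Kwame has a majority.

Kwame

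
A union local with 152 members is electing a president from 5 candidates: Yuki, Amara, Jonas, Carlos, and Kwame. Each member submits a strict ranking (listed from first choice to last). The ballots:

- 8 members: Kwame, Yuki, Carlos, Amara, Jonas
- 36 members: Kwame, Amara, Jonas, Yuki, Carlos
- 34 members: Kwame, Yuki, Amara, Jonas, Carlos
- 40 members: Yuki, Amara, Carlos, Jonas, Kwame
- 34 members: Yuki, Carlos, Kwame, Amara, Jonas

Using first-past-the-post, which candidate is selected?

Kwame

First-place votes: Yuki 74, Amara 0, Jonas 0, Carlos 0, Kwame 78.
Kwame has the most first-place votes.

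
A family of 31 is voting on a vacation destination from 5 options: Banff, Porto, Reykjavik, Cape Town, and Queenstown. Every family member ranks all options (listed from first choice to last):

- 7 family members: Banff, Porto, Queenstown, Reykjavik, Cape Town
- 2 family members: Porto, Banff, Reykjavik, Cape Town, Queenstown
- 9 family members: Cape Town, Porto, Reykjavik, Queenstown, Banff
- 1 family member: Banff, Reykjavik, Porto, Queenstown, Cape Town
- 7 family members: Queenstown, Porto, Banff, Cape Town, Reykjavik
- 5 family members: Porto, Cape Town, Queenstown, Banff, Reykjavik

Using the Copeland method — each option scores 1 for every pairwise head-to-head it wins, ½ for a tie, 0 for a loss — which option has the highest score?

Banff: beats Reykjavik and Cape Town; loses to Porto and Queenstown → score 2.
Porto: beats Banff, Reykjavik, Cape Town, and Queenstown → score 4.
Reykjavik: loses to Banff, Porto, Cape Town, and Queenstown → score 0.
Cape Town: beats Reykjavik and Queenstown; loses to Banff and Porto → score 2.
Queenstown: beats Banff and Reykjavik; loses to Porto and Cape Town → score 2.
Porto has the best pairwise record.

Porto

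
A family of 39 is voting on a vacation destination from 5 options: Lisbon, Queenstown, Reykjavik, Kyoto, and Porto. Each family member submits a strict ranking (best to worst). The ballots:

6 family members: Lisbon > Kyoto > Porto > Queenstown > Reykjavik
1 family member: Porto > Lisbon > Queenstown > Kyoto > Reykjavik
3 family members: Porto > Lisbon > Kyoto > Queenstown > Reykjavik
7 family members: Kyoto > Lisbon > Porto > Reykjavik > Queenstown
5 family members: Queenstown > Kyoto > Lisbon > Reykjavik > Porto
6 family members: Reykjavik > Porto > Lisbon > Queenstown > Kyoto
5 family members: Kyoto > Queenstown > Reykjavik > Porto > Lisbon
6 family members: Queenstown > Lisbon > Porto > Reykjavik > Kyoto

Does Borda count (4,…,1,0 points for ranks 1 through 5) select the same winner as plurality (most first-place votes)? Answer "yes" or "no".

no

Borda — scores: Lisbon 97, Queenstown 76, Reykjavik 52, Kyoto 88, Porto 77. Winner: Lisbon.
Plurality — first-place votes: Lisbon 6, Queenstown 11, Reykjavik 6, Kyoto 12, Porto 4. Winner: Kyoto.
The two methods disagree.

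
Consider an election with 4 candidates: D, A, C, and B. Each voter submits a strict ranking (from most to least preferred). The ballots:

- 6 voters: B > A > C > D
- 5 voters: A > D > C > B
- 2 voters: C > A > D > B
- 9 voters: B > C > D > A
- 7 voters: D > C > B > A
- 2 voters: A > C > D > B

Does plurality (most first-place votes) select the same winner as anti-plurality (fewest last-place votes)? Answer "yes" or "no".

no

Plurality — first-place votes: D 7, A 7, C 2, B 15. Winner: B.
Anti-plurality — last-place votes: D 6, A 16, C 0, B 9. Winner: C.
The two methods disagree.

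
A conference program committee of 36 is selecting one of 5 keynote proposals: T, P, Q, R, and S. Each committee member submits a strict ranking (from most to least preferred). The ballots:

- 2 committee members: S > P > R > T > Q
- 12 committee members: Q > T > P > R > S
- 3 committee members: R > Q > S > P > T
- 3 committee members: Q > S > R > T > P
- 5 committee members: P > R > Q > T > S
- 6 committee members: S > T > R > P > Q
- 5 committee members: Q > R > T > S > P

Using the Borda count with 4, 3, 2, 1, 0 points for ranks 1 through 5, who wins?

T: 2·1 + 12·3 + 3·0 + 3·1 + 5·1 + 6·3 + 5·2 = 74
P: 2·3 + 12·2 + 3·1 + 3·0 + 5·4 + 6·1 + 5·0 = 59
Q: 2·0 + 12·4 + 3·3 + 3·4 + 5·2 + 6·0 + 5·4 = 99
R: 2·2 + 12·1 + 3·4 + 3·2 + 5·3 + 6·2 + 5·3 = 76
S: 2·4 + 12·0 + 3·2 + 3·3 + 5·0 + 6·4 + 5·1 = 52
Q has the highest Borda score (99).

Q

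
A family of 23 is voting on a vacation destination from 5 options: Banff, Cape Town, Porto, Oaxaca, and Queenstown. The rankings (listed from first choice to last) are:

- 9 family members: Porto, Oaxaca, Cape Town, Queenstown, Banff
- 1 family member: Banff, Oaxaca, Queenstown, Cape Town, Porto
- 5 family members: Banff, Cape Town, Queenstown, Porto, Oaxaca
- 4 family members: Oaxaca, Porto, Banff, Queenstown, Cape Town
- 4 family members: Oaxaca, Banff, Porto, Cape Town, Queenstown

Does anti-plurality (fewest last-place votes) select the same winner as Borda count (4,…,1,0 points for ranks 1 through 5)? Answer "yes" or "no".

Anti-plurality — last-place votes: Banff 9, Cape Town 4, Porto 1, Oaxaca 5, Queenstown 4. Winner: Porto.
Borda — scores: Banff 44, Cape Town 38, Porto 61, Oaxaca 62, Queenstown 25. Winner: Oaxaca.
The two methods disagree.

no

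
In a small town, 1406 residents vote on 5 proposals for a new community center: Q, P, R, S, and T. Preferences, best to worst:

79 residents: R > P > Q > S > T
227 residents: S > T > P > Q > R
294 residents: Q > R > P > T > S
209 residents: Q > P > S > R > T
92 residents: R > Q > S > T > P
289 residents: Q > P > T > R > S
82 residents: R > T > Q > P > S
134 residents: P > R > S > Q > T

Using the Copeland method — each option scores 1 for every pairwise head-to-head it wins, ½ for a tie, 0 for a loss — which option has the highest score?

Q

Q: beats P, R, S, and T → score 4.
P: beats R, S, and T; loses to Q → score 3.
R: beats S and T; loses to Q and P → score 2.
S: beats T; loses to Q, P, and R → score 1.
T: loses to Q, P, R, and S → score 0.
Q has the best pairwise record.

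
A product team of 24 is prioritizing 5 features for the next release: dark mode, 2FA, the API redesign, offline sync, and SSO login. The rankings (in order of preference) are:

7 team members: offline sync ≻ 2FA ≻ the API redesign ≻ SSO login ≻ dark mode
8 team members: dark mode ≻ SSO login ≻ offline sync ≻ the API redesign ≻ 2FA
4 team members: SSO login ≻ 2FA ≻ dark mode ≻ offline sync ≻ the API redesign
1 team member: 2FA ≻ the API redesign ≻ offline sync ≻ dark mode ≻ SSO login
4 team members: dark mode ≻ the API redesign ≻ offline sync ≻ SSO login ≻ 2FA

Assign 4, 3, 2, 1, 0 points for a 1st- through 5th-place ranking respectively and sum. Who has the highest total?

dark mode: 7·0 + 8·4 + 4·2 + 1·1 + 4·4 = 57
2FA: 7·3 + 8·0 + 4·3 + 1·4 + 4·0 = 37
the API redesign: 7·2 + 8·1 + 4·0 + 1·3 + 4·3 = 37
offline sync: 7·4 + 8·2 + 4·1 + 1·2 + 4·2 = 58
SSO login: 7·1 + 8·3 + 4·4 + 1·0 + 4·1 = 51
offline sync has the highest Borda score (58).

offline sync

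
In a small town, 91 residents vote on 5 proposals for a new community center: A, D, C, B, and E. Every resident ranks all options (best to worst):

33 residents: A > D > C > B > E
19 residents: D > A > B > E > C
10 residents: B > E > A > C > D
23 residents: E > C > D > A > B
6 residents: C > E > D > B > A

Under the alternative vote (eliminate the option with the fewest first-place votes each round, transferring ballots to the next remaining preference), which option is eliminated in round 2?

B

Round 1: A 33, D 19, C 6, B 10, E 23. Eliminate C.
Round 2: A 33, D 19, B 10, E 29. Eliminate B.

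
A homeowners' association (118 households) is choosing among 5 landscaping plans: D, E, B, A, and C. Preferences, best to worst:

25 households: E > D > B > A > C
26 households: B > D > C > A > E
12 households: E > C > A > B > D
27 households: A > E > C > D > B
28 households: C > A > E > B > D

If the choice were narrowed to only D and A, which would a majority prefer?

A

Voters preferring D to A: 51; preferring A to D: 67.
A wins the head-to-head.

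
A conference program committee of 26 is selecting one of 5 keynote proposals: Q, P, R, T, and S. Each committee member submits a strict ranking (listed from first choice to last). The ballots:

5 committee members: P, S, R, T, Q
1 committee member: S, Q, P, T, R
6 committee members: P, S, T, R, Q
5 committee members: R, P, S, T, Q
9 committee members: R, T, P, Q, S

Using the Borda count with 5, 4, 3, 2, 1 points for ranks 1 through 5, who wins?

P

Q: 5·1 + 1·4 + 6·1 + 5·1 + 9·2 = 38
P: 5·5 + 1·3 + 6·5 + 5·4 + 9·3 = 105
R: 5·3 + 1·1 + 6·2 + 5·5 + 9·5 = 98
T: 5·2 + 1·2 + 6·3 + 5·2 + 9·4 = 76
S: 5·4 + 1·5 + 6·4 + 5·3 + 9·1 = 73
P has the highest Borda score (105).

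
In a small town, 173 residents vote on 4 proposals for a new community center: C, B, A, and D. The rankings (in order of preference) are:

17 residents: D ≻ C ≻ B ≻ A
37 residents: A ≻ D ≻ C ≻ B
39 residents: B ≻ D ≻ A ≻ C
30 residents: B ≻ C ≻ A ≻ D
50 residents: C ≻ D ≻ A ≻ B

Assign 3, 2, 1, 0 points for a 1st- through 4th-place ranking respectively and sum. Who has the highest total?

D

C: 17·2 + 37·1 + 39·0 + 30·2 + 50·3 = 281
B: 17·1 + 37·0 + 39·3 + 30·3 + 50·0 = 224
A: 17·0 + 37·3 + 39·1 + 30·1 + 50·1 = 230
D: 17·3 + 37·2 + 39·2 + 30·0 + 50·2 = 303
D has the highest Borda score (303).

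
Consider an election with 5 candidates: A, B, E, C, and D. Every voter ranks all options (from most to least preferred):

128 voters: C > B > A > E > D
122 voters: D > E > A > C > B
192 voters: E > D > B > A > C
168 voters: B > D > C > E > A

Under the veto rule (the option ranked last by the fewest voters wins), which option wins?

Last-place votes: A 168, B 122, E 0, C 192, D 128.
E is ranked last by the fewest voters, so E wins.

E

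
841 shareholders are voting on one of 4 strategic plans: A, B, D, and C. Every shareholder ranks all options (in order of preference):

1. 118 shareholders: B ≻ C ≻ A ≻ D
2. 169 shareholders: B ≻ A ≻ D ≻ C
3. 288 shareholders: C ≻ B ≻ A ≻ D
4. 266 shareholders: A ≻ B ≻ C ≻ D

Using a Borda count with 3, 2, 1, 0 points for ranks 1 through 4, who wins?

B

A: 118·1 + 169·2 + 288·1 + 266·3 = 1542
B: 118·3 + 169·3 + 288·2 + 266·2 = 1969
D: 118·0 + 169·1 + 288·0 + 266·0 = 169
C: 118·2 + 169·0 + 288·3 + 266·1 = 1366
B has the highest Borda score (1969).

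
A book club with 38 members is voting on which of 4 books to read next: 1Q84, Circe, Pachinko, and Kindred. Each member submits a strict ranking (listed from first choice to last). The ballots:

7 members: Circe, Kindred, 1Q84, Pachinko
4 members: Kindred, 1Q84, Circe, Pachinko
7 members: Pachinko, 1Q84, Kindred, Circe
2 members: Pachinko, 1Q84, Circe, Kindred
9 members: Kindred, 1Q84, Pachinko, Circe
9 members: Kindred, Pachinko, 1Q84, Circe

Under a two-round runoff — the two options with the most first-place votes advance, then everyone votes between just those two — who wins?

Kindred

Round 1 first-place votes: 1Q84 0, Circe 7, Pachinko 9, Kindred 22.
Kindred and Pachinko advance.
Runoff: Kindred is preferred to Pachinko by 29 voters; Pachinko by 9.
Kindred wins the runoff.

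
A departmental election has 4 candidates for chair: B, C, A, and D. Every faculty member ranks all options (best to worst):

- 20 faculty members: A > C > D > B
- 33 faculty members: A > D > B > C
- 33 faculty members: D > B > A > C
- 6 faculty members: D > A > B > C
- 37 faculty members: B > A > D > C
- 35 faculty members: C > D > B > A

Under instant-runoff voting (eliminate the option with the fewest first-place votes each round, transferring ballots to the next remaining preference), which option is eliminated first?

Round 1: B 37, C 35, A 53, D 39. Eliminate C.

C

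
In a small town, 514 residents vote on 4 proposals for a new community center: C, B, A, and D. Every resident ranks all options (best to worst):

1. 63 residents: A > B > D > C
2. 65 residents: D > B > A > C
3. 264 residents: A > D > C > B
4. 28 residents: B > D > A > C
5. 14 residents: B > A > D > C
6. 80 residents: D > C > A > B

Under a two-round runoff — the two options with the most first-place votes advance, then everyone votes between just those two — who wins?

Round 1 first-place votes: C 0, B 42, A 327, D 145.
A and D advance.
Runoff: A is preferred to D by 341 voters; D by 173.
A wins the runoff.

A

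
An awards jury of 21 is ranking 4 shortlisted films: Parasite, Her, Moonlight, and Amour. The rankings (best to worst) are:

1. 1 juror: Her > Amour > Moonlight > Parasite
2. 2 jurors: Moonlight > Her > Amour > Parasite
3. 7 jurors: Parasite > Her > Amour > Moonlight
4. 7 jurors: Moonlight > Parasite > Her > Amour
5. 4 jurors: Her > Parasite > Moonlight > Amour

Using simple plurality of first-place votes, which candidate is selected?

Moonlight

First-place votes: Parasite 7, Her 5, Moonlight 9, Amour 0.
Moonlight has the most first-place votes.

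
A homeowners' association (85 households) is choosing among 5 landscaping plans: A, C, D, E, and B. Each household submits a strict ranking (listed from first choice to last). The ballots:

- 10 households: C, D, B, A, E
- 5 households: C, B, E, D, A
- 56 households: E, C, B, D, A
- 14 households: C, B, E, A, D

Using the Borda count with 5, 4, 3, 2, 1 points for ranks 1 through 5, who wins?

C

A: 10·2 + 5·1 + 56·1 + 14·2 = 109
C: 10·5 + 5·5 + 56·4 + 14·5 = 369
D: 10·4 + 5·2 + 56·2 + 14·1 = 176
E: 10·1 + 5·3 + 56·5 + 14·3 = 347
B: 10·3 + 5·4 + 56·3 + 14·4 = 274
C has the highest Borda score (369).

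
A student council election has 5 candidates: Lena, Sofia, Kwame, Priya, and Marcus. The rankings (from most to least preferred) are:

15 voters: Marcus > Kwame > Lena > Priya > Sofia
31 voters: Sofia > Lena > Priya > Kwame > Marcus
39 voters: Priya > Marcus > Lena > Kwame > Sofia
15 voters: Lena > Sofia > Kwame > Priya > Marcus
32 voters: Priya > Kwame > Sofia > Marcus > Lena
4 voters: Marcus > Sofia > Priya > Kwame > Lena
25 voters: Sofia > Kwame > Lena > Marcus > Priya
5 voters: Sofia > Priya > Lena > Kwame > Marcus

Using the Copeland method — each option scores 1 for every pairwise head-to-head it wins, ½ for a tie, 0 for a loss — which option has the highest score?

Lena: beats Kwame and Priya; loses to Sofia and Marcus → score 2.
Sofia: beats Lena and Marcus; loses to Kwame and Priya → score 2.
Kwame: beats Sofia and Marcus; loses to Lena and Priya → score 2.
Priya: beats Sofia, Kwame, and Marcus; loses to Lena → score 3.
Marcus: beats Lena; loses to Sofia, Kwame, and Priya → score 1.
Priya has the best pairwise record.

Priya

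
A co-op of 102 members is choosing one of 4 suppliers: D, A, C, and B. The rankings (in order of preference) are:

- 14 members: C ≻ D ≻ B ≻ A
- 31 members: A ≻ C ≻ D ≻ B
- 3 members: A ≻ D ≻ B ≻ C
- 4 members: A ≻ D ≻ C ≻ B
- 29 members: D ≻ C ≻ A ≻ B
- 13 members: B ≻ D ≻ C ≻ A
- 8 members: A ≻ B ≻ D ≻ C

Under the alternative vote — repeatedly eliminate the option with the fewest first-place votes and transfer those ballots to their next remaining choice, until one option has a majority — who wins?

Round 1: D 29, A 46, C 14, B 13. Eliminate B.
Round 2: D 42, A 46, C 14. Eliminate C.
Round 3: D 56, A 46. D has a majority.

D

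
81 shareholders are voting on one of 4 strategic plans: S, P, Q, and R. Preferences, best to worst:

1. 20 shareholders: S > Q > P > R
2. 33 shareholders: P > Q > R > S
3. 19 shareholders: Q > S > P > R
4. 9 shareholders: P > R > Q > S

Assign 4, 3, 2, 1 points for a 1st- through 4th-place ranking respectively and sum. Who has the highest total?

Q

S: 20·4 + 33·1 + 19·3 + 9·1 = 179
P: 20·2 + 33·4 + 19·2 + 9·4 = 246
Q: 20·3 + 33·3 + 19·4 + 9·2 = 253
R: 20·1 + 33·2 + 19·1 + 9·3 = 132
Q has the highest Borda score (253).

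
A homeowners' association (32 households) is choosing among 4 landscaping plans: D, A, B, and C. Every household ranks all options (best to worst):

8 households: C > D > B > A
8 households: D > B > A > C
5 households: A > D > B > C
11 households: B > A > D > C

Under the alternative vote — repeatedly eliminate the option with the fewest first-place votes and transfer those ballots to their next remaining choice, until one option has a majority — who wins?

Round 1: D 8, A 5, B 11, C 8. Eliminate A.
Round 2: D 13, B 11, C 8. Eliminate C.
Round 3: D 21, B 11. D has a majority.

D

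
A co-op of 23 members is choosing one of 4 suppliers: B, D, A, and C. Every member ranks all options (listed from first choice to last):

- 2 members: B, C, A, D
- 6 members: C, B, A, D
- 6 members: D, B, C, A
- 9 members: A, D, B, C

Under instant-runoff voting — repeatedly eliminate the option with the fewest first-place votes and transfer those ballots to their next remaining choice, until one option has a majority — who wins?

C

Round 1: B 2, D 6, A 9, C 6. Eliminate B.
Round 2: D 6, A 9, C 8. Eliminate D.
Round 3: A 9, C 14. C has a majority.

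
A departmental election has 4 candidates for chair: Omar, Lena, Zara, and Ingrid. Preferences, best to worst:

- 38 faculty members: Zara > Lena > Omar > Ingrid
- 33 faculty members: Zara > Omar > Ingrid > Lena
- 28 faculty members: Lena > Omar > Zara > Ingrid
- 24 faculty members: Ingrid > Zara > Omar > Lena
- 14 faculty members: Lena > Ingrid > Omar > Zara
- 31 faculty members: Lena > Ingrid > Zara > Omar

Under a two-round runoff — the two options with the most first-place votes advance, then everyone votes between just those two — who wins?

Round 1 first-place votes: Omar 0, Lena 73, Zara 71, Ingrid 24.
Lena and Zara advance.
Runoff: Lena is preferred to Zara by 73 voters; Zara by 95.
Zara wins the runoff.

Zara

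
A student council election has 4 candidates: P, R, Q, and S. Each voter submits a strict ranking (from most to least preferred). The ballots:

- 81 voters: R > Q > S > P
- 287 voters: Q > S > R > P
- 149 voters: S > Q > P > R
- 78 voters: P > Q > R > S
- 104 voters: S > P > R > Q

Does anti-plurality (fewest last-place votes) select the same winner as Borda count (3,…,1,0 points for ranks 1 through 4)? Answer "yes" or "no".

Anti-plurality — last-place votes: P 368, R 149, Q 104, S 78. Winner: S.
Borda — scores: P 591, R 712, Q 1477, S 1414. Winner: Q.
The two methods disagree.

no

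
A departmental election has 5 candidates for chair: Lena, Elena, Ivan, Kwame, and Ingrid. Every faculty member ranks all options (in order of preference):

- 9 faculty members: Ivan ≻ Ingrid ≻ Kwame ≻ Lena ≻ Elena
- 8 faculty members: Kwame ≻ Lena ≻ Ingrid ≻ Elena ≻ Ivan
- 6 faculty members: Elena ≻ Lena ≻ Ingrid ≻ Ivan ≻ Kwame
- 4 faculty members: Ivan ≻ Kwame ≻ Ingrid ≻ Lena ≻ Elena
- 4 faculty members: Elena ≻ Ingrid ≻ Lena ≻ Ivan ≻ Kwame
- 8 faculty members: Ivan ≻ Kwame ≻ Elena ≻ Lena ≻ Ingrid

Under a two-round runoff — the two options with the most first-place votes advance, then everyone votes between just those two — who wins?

Ivan

Round 1 first-place votes: Lena 0, Elena 10, Ivan 21, Kwame 8, Ingrid 0.
Ivan and Elena advance.
Runoff: Ivan is preferred to Elena by 21 voters; Elena by 18.
Ivan wins the runoff.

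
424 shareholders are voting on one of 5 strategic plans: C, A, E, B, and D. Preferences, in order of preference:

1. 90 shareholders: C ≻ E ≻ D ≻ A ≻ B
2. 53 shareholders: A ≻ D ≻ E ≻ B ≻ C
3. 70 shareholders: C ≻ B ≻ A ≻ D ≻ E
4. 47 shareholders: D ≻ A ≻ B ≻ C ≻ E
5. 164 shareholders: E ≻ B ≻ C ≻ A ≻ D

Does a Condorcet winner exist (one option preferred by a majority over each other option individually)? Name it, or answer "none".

E

E vs C: 217–207 for E.
E vs A: 254–170 for E.
E vs B: 307–117 for E.
E vs D: 254–170 for E.
E beats every other option head-to-head.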